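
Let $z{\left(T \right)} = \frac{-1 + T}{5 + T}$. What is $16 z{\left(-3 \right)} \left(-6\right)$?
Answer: $192$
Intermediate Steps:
$z{\left(T \right)} = \frac{-1 + T}{5 + T}$
$16 z{\left(-3 \right)} \left(-6\right) = 16 \frac{-1 - 3}{5 - 3} \left(-6\right) = 16 \cdot \frac{1}{2} \left(-4\right) \left(-6\right) = 16 \left(-2\right) \left(-6\right) = \left(-32\right) \left(-6\right) = 192$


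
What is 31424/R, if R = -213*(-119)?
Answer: 31424/25347 ≈ 1.2398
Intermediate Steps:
R = 25347
31424/R = 31424/25347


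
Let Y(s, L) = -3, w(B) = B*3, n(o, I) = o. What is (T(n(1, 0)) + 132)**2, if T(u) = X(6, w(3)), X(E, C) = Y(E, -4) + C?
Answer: 19044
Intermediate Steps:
w(B) = 3*B
X(E, C) = -3 + C
T(u) = 6 (T(u) = -3 + 3*3 = -3 + 9 = 6)
(T(n(1, 0)) + 132)**2 = (6 + 132)**2 = 138**2 = 19044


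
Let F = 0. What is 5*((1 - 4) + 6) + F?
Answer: 15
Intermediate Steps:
5*((1 - 4) + 6) + F = 5*((1 - 4) + 6) + 0 = 5*(-3 + 6) + 0 = 5*3 + 0 = 15 + 0 = 15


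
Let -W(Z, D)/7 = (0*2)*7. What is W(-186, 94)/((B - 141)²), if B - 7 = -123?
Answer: 0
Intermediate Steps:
W(Z, D) = 0 (W(Z, D) = -7*0*2*7 = -0*7 = -7*0 = 0)
B = -116 (B = 7 - 123 = -116)
W(-186, 94)/((B - 141)²) = 0/((-116 - 141)²) = 0/((-257)²) = 0/66049 = 0*(1/66049) = 0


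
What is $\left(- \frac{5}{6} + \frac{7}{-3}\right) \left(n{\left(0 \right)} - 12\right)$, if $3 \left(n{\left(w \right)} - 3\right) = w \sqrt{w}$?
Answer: $\frac{57}{2} \approx 28.5$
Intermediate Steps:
$n{\left(w \right)} = 3 + \frac{w^{\frac{3}{2}}}{3}$ ($n{\left(w \right)} = 3 + \frac{w \sqrt{w}}{3} = 3 + \frac{w^{\frac{3}{2}}}{3}$)
$\left(- \frac{5}{6} + \frac{7}{-3}\right) \left(n{\left(0 \right)} - 12\right) = \left(- \frac{5}{6} + \frac{7}{-3}\right) \left(\left(3 + \frac{0^{\frac{3}{2}}}{3}\right) - 12\right) = \left(\left(-5\right) \frac{1}{6} + 7 \left(- \frac{1}{3}\right)\right) \left(\left(3 + \frac{1}{3} \cdot 0\right) - 12\right) = \left(- \frac{5}{6} - \frac{7}{3}\right) \left(\left(3 + 0\right) - 12\right) = - \frac{19 \left(3 - 12\right)}{6} = \left(- \frac{19}{6}\right) \left(-9\right) = \frac{57}{2}$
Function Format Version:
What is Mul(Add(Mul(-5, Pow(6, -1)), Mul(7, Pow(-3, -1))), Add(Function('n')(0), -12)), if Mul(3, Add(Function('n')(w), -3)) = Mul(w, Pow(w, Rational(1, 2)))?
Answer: Rational(57, 2) ≈ 28.500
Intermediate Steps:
Function('n')(w) = Add(3, Mul(Rational(1, 3), Pow(w, Rational(3, 2)))) (Function('n')(w) = Add(3, Mul(Rational(1, 3), Mul(w, Pow(w, Rational(1, 2))))) = Add(3, Mul(Rational(1, 3), Pow(w, Rational(3, 2)))))
Mul(Add(Mul(-5, Pow(6, -1)), Mul(7, Pow(-3, -1))), Add(Function('n')(0), -12)) = Mul(Add(Mul(-5, Pow(6, -1)), Mul(7, Pow(-3, -1))), Add(Add(3, Mul(Rational(1, 3), Pow(0, Rational(3, 2)))), -12)) = Mul(Add(Mul(-5, Rational(1, 6)), Mul(7, Rational(-1, 3))), Add(Add(3, Mul(Rational(1, 3), 0)), -12)) = Mul(Add(Rational(-5, 6), Rational(-7, 3)), Add(Add(3, 0), -12)) = Mul(Rational(-19, 6), Add(3, -12)) = Mul(Rational(-19, 6), -9) = Rational(57, 2)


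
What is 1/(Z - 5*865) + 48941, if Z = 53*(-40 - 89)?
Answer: 546279441/11162 ≈ 48941.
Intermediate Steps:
Z = -6837 (Z = 53*(-129) = -6837)
1/(Z - 5*865) + 48941 = 1/(-6837 - 5*865) + 48941 = 1/(-6837 - 4325) + 48941 = 1/(-11162) + 48941 = -1/11162 + 48941 = 546279441/11162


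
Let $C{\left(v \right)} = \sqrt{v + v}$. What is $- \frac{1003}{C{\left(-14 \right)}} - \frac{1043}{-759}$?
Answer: $\frac{1043}{759} + \frac{1003 i \sqrt{7}}{14} \approx 1.3742 + 189.55 i$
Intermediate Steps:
$C{\left(v \right)} = \sqrt{2} \sqrt{v}$ ($C{\left(v \right)} = \sqrt{2 v} = \sqrt{2} \sqrt{v}$)
$- \frac{1003}{C{\left(-14 \right)}} - \frac{1043}{-759} = - \frac{1003}{\sqrt{2} \sqrt{-14}} - \frac{1043}{-759} = - \frac{1003}{\sqrt{2} i \sqrt{14}} - - \frac{1043}{759} = - \frac{1003}{2 i \sqrt{7}} + \frac{1043}{759} = - 1003 \left(- \frac{i \sqrt{7}}{14}\right) + \frac{1043}{759} = \frac{1003 i \sqrt{7}}{14} + \frac{1043}{759} = \frac{1043}{759} + \frac{1003 i \sqrt{7}}{14}$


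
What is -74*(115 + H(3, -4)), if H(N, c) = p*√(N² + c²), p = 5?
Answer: -10360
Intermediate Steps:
H(N, c) = 5*√(N² + c²)
-74*(115 + H(3, -4)) = -74*(115 + 5*√(3² + (-4)²)) = -74*(115 + 5*√(9 + 16)) = -74*(115 + 5*√25) = -74*(115 + 5*5) = -74*(115 + 25) = -74*140 = -10360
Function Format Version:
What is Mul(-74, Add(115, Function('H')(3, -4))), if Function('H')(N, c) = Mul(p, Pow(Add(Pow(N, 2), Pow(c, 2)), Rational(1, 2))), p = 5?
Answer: -10360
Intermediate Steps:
Function('H')(N, c) = Mul(5, Pow(Add(Pow(N, 2), Pow(c, 2)), Rational(1, 2)))
Mul(-74, Add(115, Function('H')(3, -4))) = Mul(-74, Add(115, Mul(5, Pow(Add(Pow(3, 2), Pow(-4, 2)), Rational(1, 2))))) = Mul(-74, Add(115, Mul(5, Pow(Add(9, 16), Rational(1, 2))))) = Mul(-74, Add(115, Mul(5, Pow(25, Rational(1, 2))))) = Mul(-74, Add(115, Mul(5, 5))) = Mul(-74, Add(115, 25)) = Mul(-74, 140) = -10360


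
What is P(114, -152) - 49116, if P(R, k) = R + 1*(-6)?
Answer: -49008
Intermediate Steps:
P(R, k) = -6 + R (P(R, k) = R - 6 = -6 + R)
P(114, -152) - 49116 = (-6 + 114) - 49116 = 108 - 49116 = -49008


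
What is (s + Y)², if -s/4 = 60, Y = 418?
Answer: 31684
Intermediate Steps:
s = -240 (s = -4*60 = -240)
(s + Y)² = (-240 + 418)² = 178² = 31684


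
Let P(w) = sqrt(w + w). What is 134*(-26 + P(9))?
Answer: -3484 + 402*sqrt(2) ≈ -2915.5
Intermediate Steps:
P(w) = sqrt(2)*sqrt(w) (P(w) = sqrt(2*w) = sqrt(2)*sqrt(w))
134*(-26 + P(9)) = 134*(-26 + sqrt(2)*sqrt(9)) = 134*(-26 + sqrt(2)*3) = 134*(-26 + 3*sqrt(2)) = -3484 + 402*sqrt(2)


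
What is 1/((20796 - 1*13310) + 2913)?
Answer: 1/10399 ≈ 9.6163e-5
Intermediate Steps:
1/((20796 - 1*13310) + 2913) = 1/((20796 - 13310) + 2913) = 1/(7486 + 2913) = 1/10399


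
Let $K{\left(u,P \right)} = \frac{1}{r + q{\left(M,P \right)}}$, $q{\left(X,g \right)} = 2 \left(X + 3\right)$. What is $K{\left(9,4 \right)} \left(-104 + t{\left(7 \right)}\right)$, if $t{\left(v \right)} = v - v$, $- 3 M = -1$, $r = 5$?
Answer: $- \frac{312}{35} \approx -8.9143$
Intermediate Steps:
$M = \frac{1}{3}$ ($M = \left(- \frac{1}{3}\right) \left(-1\right) = \frac{1}{3} \approx 0.33333$)
$q{\left(X,g \right)} = 6 + 2 X$ ($q{\left(X,g \right)} = 2 \left(3 + X\right) = 6 + 2 X$)
$t{\left(v \right)} = 0$
$K{\left(u,P \right)} = \frac{3}{35}$ ($K{\left(u,P \right)} = \frac{1}{5 + \left(6 + 2 \cdot \frac{1}{3}\right)} = \frac{1}{5 + \left(6 + \frac{2}{3}\right)} = \frac{1}{5 + \frac{20}{3}} = \frac{1}{\frac{35}{3}} = \frac{3}{35}$)
$K{\left(9,4 \right)} \left(-104 + t{\left(7 \right)}\right) = \frac{3 \left(-104 + 0\right)}{35} = \frac{3}{35} \left(-104\right) = - \frac{312}{35}$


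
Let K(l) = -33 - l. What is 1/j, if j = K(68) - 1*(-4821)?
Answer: 1/4720 ≈ 0.00021186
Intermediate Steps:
j = 4720 (j = (-33 - 1*68) - 1*(-4821) = (-33 - 68) + 4821 = -101 + 4821 = 4720)
1/j = 1/4720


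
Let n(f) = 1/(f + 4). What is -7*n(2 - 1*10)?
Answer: 7/4 ≈ 1.7500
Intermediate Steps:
n(f) = 1/(4 + f)
-7*n(2 - 1*10) = -7/(4 + (2 - 1*10)) = -7/(4 + (2 - 10)) = -7/(4 - 8) = -7/(-4) = -7*(-1/4) = 7/4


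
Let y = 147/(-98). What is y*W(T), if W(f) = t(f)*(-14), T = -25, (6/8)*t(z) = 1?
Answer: 28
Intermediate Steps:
t(z) = 4/3 (t(z) = (4/3)*1 = 4/3)
y = -3/2 (y = 147*(-1/98) = -3/2 ≈ -1.5000)
W(f) = -56/3 (W(f) = (4/3)*(-14) = -56/3)
y*W(T) = -3/2*(-56/3) = 28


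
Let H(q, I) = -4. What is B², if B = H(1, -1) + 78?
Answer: 5476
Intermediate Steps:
B = 74 (B = -4 + 78 = 74)
B² = 74² = 5476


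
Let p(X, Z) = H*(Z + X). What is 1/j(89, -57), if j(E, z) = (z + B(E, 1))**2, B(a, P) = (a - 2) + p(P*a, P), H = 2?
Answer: 1/44100 ≈ 2.2676e-5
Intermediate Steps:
p(X, Z) = 2*X + 2*Z (p(X, Z) = 2*(Z + X) = 2*(X + Z) = 2*X + 2*Z)
B(a, P) = -2 + a + 2*P + 2*P*a (B(a, P) = (a - 2) + (2*(P*a) + 2*P) = (-2 + a) + (2*P*a + 2*P) = (-2 + a) + (2*P + 2*P*a) = -2 + a + 2*P + 2*P*a)
j(E, z) = (z + 3*E)**2 (j(E, z) = (z + (-2 + E + 2*1 + 2*1*E))**2 = (z + (-2 + E + 2 + 2*E))**2 = (z + 3*E)**2)
1/j(89, -57) = 1/((-57 + 3*89)**2) = 1/((-57 + 267)**2) = 1/(210**2) = 1/44100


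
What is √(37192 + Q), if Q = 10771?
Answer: √47963 ≈ 219.00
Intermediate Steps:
√(37192 + Q) = √(37192 + 10771) = √47963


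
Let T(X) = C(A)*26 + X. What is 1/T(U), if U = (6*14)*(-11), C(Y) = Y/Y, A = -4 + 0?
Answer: -1/898 ≈ -0.0011136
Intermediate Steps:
A = -4
C(Y) = 1
U = -924 (U = 84*(-11) = -924)
T(X) = 26 + X (T(X) = 1*26 + X = 26 + X)
1/T(U) = 1/(26 - 924) = 1/(-898) = -1/898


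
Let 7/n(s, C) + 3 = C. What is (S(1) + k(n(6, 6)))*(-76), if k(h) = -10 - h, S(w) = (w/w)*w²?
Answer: 2584/3 ≈ 861.33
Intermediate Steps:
n(s, C) = 7/(-3 + C)
S(w) = w² (S(w) = 1*w² = w²)
(S(1) + k(n(6, 6)))*(-76) = (1² + (-10 - 7/(-3 + 6)))*(-76) = (1 + (-10 - 7/3))*(-76) = (1 - 37/3)*(-76) = -34/3*(-76) = 2584/3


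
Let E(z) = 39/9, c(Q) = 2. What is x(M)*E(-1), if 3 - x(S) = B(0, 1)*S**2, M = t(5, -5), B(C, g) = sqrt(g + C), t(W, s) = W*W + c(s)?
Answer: -3146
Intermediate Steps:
t(W, s) = 2 + W**2 (t(W, s) = W*W + 2 = W**2 + 2 = 2 + W**2)
B(C, g) = sqrt(C + g)
M = 27 (M = 2 + 5**2 = 2 + 25 = 27)
x(S) = 3 - S**2 (x(S) = 3 - sqrt(0 + 1)*S**2 = 3 - sqrt(1)*S**2 = 3 - S**2)
E(z) = 13/3 (E(z) = 39*(1/9) = 13/3)
x(M)*E(-1) = (3 - 1*27**2)*(13/3) = (3 - 1*729)*(13/3) = (3 - 729)*(13/3) = -726*13/3 = -3146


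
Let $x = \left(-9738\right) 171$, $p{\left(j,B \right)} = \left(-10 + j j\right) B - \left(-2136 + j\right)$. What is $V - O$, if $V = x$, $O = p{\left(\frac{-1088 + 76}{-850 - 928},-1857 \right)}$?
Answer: $- \frac{1331929426498}{790321} \approx -1.6853 \cdot 10^{6}$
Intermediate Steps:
$p{\left(j,B \right)} = 2136 - j + B \left(-10 + j^{2}\right)$ ($p{\left(j,B \right)} = \left(-10 + j^{2}\right) B - \left(-2136 + j\right) = B \left(-10 + j^{2}\right) - \left(-2136 + j\right) = 2136 - j + B \left(-10 + j^{2}\right)$)
$O = \frac{15888477940}{790321}$ ($O = 2136 - \frac{-1088 + 76}{-850 - 928} - -18570 - 1857 \left(\frac{-1088 + 76}{-850 - 928}\right)^{2} = 2136 - - \frac{1012}{-1778} + 18570 - 1857 \left(- \frac{1012}{-1778}\right)^{2} = 2136 - \left(-1012\right) \left(- \frac{1}{1778}\right) + 18570 - 1857 \left(\left(-1012\right) \left(- \frac{1}{1778}\right)\right)^{2} = 2136 - \frac{506}{889} + 18570 - 1857 \left(\frac{506}{889}\right)^{2} = 2136 - \frac{506}{889} + 18570 - \frac{475458852}{790321} = \frac{15888477940}{790321} \approx 20104.0$)
$x = -1665198$
$V = -1665198$
$V - O = -1665198 - \frac{15888477940}{790321} = - \frac{1331929426498}{790321}$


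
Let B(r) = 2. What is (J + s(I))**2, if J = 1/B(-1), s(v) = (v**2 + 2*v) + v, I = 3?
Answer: 1369/4 ≈ 342.25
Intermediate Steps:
s(v) = v**2 + 3*v
J = 1/2 ≈ 0.50000
(J + s(I))**2 = (1/2 + 3*(3 + 3))**2 = (1/2 + 3*6)**2 = (1/2 + 18)**2 = (37/2)**2 = 1369/4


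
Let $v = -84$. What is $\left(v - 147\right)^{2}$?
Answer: $53361$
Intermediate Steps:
$\left(v - 147\right)^{2} = \left(-84 - 147\right)^{2} = \left(-231\right)^{2} = 53361$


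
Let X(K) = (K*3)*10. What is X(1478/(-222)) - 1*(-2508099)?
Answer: 92792273/37 ≈ 2.5079e+6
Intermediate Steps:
X(K) = 30*K (X(K) = (3*K)*10 = 30*K)
X(1478/(-222)) - 1*(-2508099) = 30*(1478/(-222)) - 1*(-2508099) = 30*(1478*(-1/222)) + 2508099 = 30*(-739/111) + 2508099 = -7390/37 + 2508099 = 92792273/37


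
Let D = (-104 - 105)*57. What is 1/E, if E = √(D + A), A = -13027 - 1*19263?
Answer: -I*√44203/44203 ≈ -0.0047564*I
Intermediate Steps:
A = -32290 (A = -13027 - 19263 = -32290)
D = -11913 (D = -209*57 = -11913)
E = I*√44203 (E = √(-11913 - 32290) = √(-44203) = I*√44203 ≈ 210.25*I)
1/E = 1/(I*√44203) = -I*√44203/44203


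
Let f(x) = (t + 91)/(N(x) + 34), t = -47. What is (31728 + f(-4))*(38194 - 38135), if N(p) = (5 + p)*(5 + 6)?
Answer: 84240436/45 ≈ 1.8720e+6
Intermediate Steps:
N(p) = 55 + 11*p (N(p) = (5 + p)*11 = 55 + 11*p)
f(x) = 44/(89 + 11*x) (f(x) = (-47 + 91)/((55 + 11*x) + 34) = 44/(89 + 11*x))
(31728 + f(-4))*(38194 - 38135) = (31728 + 44/(89 + 11*(-4)))*(38194 - 38135) = (31728 + 44/(89 - 44))*59 = (31728 + 44/45)*59 = (1427804/45)*59 = 84240436/45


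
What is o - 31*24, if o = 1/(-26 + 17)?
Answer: -6697/9 ≈ -744.11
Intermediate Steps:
o = -⅑ (o = 1/(-9) = -⅑ ≈ -0.11111)
o - 31*24 = -⅑ - 31*24 = -⅑ - 744 = -6697/9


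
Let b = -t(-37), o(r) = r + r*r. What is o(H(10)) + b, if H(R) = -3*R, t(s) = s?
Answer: 907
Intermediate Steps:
o(r) = r + r**2
b = 37 (b = -1*(-37) = 37)
o(H(10)) + b = (-3*10)*(1 - 3*10) + 37 = -30*(1 - 30) + 37 = -30*(-29) + 37 = 870 + 37 = 907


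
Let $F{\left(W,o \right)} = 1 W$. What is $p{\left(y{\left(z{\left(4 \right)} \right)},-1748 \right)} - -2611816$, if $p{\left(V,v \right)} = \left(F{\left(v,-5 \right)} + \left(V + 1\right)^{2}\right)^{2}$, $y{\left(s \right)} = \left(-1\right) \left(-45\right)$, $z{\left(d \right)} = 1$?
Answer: $2747240$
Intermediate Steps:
$F{\left(W,o \right)} = W$
$y{\left(s \right)} = 45$
$p{\left(V,v \right)} = \left(v + \left(1 + V\right)^{2}\right)^{2}$ ($p{\left(V,v \right)} = \left(v + \left(V + 1\right)^{2}\right)^{2} = \left(v + \left(1 + V\right)^{2}\right)^{2}$)
$p{\left(y{\left(z{\left(4 \right)} \right)},-1748 \right)} - -2611816 = \left(-1748 + \left(1 + 45\right)^{2}\right)^{2} - -2611816 = \left(-1748 + 46^{2}\right)^{2} + 2611816 = \left(-1748 + 2116\right)^{2} + 2611816 = 368^{2} + 2611816 = 135424 + 2611816 = 2747240$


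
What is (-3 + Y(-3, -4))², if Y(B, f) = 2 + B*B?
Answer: 64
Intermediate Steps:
Y(B, f) = 2 + B²
(-3 + Y(-3, -4))² = (-3 + (2 + (-3)²))² = (-3 + (2 + 9))² = (-3 + 11)² = 8² = 64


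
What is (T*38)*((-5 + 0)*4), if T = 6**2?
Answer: -27360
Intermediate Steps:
T = 36
(T*38)*((-5 + 0)*4) = (36*38)*((-5 + 0)*4) = 1368*(-5*4) = 1368*(-20) = -27360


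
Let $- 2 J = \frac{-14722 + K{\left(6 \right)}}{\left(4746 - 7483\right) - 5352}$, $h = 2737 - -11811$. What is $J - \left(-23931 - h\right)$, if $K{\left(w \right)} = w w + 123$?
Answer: $\frac{622498699}{16178} \approx 38478.0$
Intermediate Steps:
$K{\left(w \right)} = 123 + w^{2}$ ($K{\left(w \right)} = w^{2} + 123 = 123 + w^{2}$)
$h = 14548$ ($h = 2737 + 11811 = 14548$)
$J = - \frac{14563}{16178}$ ($J = - \frac{\left(-14722 + \left(123 + 6^{2}\right)\right) \frac{1}{\left(4746 - 7483\right) - 5352}}{2} = - \frac{\left(-14722 + \left(123 + 36\right)\right) \frac{1}{\left(4746 - 7483\right) - 5352}}{2} = - \frac{\left(-14722 + 159\right) \frac{1}{-2737 - 5352}}{2} = - \frac{\left(-14563\right) \frac{1}{-8089}}{2} = - \frac{\left(-14563\right) \left(- \frac{1}{8089}\right)}{2} = \left(- \frac{1}{2}\right) \frac{14563}{8089} = - \frac{14563}{16178} \approx -0.90017$)
$J - \left(-23931 - h\right) = - \frac{14563}{16178} - \left(-23931 - 14548\right) = - \frac{14563}{16178} - -38479 = - \frac{14563}{16178} + 38479 = \frac{622498699}{16178}$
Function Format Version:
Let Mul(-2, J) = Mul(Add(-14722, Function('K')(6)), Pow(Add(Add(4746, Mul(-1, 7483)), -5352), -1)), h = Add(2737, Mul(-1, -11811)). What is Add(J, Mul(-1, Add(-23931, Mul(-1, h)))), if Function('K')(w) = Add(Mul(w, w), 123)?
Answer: Rational(622498699, 16178) ≈ 38478.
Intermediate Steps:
Function('K')(w) = Add(123, Pow(w, 2)) (Function('K')(w) = Add(Pow(w, 2), 123) = Add(123, Pow(w, 2)))
h = 14548 (h = Add(2737, 11811) = 14548)
J = Rational(-14563, 16178) (J = Mul(Rational(-1, 2), Mul(Add(-14722, Add(123, Pow(6, 2))), Pow(Add(Add(4746, Mul(-1, 7483)), -5352), -1))) = Mul(Rational(-1, 2), Mul(Add(-14722, Add(123, 36)), Pow(Add(Add(4746, -7483), -5352), -1))) = Mul(Rational(-1, 2), Mul(Add(-14722, 159), Pow(Add(-2737, -5352), -1))) = Mul(Rational(-1, 2), Mul(-14563, Pow(-8089, -1))) = Mul(Rational(-1, 2), Mul(-14563, Rational(-1, 8089))) = Mul(Rational(-1, 2), Rational(14563, 8089)) = Rational(-14563, 16178) ≈ -0.90017)
Add(J, Mul(-1, Add(-23931, Mul(-1, h)))) = Add(Rational(-14563, 16178), Mul(-1, Add(-23931, Mul(-1, 14548)))) = Add(Rational(-14563, 16178), Mul(-1, Add(-23931, -14548))) = Add(Rational(-14563, 16178), Mul(-1, -38479)) = Add(Rational(-14563, 16178), 38479) = Rational(622498699, 16178)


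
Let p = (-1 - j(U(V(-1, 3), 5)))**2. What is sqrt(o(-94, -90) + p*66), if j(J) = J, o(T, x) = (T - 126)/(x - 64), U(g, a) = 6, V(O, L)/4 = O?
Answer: 2*sqrt(39634)/7 ≈ 56.881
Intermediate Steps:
V(O, L) = 4*O
o(T, x) = (-126 + T)/(-64 + x)
p = 49 (p = (-1 - 1*6)**2 = (-1 - 6)**2 = (-7)**2 = 49)
sqrt(o(-94, -90) + p*66) = sqrt((-126 - 94)/(-64 - 90) + 49*66) = sqrt(-220/(-154) + 3234) = sqrt(-1/154*(-220) + 3234) = sqrt(10/7 + 3234) = sqrt(22648/7) = 2*sqrt(39634)/7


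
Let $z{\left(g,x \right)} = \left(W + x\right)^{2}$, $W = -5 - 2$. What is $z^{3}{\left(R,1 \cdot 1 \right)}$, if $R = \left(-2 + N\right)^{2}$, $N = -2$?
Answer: $46656$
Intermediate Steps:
$W = -7$ ($W = -5 - 2 = -7$)
$R = 16$ ($R = \left(-2 - 2\right)^{2} = \left(-4\right)^{2} = 16$)
$z{\left(g,x \right)} = \left(-7 + x\right)^{2}$
$z^{3}{\left(R,1 \cdot 1 \right)} = \left(\left(-7 + 1 \cdot 1\right)^{2}\right)^{3} = \left(\left(-7 + 1\right)^{2}\right)^{3} = \left(\left(-6\right)^{2}\right)^{3} = 36^{3} = 46656$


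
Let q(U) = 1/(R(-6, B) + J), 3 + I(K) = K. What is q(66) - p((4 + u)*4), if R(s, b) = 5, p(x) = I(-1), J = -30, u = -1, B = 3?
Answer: 99/25 ≈ 3.9600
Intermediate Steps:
I(K) = -3 + K
p(x) = -4 (p(x) = -3 - 1 = -4)
q(U) = -1/25 (q(U) = 1/(5 - 30) = 1/(-25) = -1/25)
q(66) - p((4 + u)*4) = -1/25 - 1*(-4) = -1/25 + 4 = 99/25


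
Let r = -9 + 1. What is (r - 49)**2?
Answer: 3249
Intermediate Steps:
r = -8
(r - 49)**2 = (-8 - 49)**2 = (-57)**2 = 3249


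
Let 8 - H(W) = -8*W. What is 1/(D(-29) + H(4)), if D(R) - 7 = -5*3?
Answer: 1/32 ≈ 0.031250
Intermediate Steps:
H(W) = 8 + 8*W (H(W) = 8 - (-8)*W = 8 + 8*W)
D(R) = -8 (D(R) = 7 - 5*3 = 7 - 15 = -8)
1/(D(-29) + H(4)) = 1/(-8 + (8 + 8*4)) = 1/(-8 + (8 + 32)) = 1/(-8 + 40) = 1/32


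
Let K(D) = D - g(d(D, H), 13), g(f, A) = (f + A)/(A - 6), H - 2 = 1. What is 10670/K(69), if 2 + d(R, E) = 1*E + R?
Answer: 7469/40 ≈ 186.73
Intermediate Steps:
H = 3 (H = 2 + 1 = 3)
d(R, E) = -2 + E + R (d(R, E) = -2 + (1*E + R) = -2 + (E + R) = -2 + E + R)
g(f, A) = (A + f)/(-6 + A)
K(D) = -2 + 6*D/7 (K(D) = D - (13 + (-2 + 3 + D))/(-6 + 13) = D - (13 + (1 + D))/7 = D - (14 + D)/7 = D - (2 + D/7) = D + (-2 - D/7) = -2 + 6*D/7)
10670/K(69) = 10670/(-2 + (6/7)*69) = 10670/(-2 + 414/7) = 10670/(400/7) = 10670*(7/400) = 7469/40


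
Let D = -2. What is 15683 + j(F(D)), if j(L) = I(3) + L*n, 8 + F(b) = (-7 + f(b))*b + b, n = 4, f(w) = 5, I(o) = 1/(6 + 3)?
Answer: 140932/9 ≈ 15659.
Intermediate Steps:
I(o) = ⅑ (I(o) = 1/9 = ⅑)
F(b) = -8 - b (F(b) = -8 + ((-7 + 5)*b + b) = -8 + (-2*b + b) = -8 - b)
j(L) = ⅑ + 4*L (j(L) = ⅑ + L*4 = ⅑ + 4*L)
15683 + j(F(D)) = 15683 + (⅑ + 4*(-8 - 1*(-2))) = 15683 + (⅑ + 4*(-8 + 2)) = 15683 + (⅑ + 4*(-6)) = 15683 + (⅑ - 24) = 15683 - 215/9 = 140932/9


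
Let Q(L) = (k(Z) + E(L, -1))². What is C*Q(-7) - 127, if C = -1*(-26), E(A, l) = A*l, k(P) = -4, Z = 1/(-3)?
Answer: 107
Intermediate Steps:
Z = -⅓ ≈ -0.33333
C = 26
Q(L) = (-4 - L)² (Q(L) = (-4 + L*(-1))² = (-4 - L)²)
C*Q(-7) - 127 = 26*(4 - 7)² - 127 = 26*(-3)² - 127 = 26*9 - 127 = 234 - 127 = 107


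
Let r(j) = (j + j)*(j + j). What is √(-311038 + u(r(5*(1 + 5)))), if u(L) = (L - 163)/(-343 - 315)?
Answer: I*√2748377922/94 ≈ 557.71*I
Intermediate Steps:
r(j) = 4*j² (r(j) = (2*j)*(2*j) = 4*j²)
u(L) = 163/658 - L/658 (u(L) = (-163 + L)/(-658) = (-163 + L)*(-1/658) = 163/658 - L/658)
√(-311038 + u(r(5*(1 + 5)))) = √(-311038 + (163/658 - 2*(5*(1 + 5))²/329)) = √(-311038 + (163/658 - 2*(5*6)²/329)) = √(-311038 + (163/658 - 2*30²/329)) = √(-311038 + (163/658 - 2*900/329)) = √(-311038 + (163/658 - 1/658*3600)) = √(-311038 + (163/658 - 1800/329)) = √(-311038 - 491/94) = √(-29238063/94) = I*√2748377922/94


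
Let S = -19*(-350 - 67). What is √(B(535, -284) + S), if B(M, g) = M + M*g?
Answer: I*√143482 ≈ 378.79*I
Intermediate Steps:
S = 7923 (S = -19*(-417) = 7923)
√(B(535, -284) + S) = √(535*(1 - 284) + 7923) = √(535*(-283) + 7923) = √(-151405 + 7923) = √(-143482) = I*√143482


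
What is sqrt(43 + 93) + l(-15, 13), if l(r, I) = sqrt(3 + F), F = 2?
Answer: sqrt(5) + 2*sqrt(34) ≈ 13.898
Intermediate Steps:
l(r, I) = sqrt(5) (l(r, I) = sqrt(3 + 2) = sqrt(5))
sqrt(43 + 93) + l(-15, 13) = sqrt(43 + 93) + sqrt(5) = sqrt(136) + sqrt(5) = 2*sqrt(34) + sqrt(5) = sqrt(5) + 2*sqrt(34)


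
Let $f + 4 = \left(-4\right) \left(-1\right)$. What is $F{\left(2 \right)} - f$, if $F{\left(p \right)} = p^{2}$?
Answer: $4$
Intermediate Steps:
$f = 0$ ($f = -4 - -4 = -4 + 4 = 0$)
$F{\left(2 \right)} - f = 2^{2} - 0 = 4 + 0 = 4$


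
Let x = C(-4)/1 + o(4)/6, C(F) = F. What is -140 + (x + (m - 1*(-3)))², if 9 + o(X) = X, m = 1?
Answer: -5015/36 ≈ -139.31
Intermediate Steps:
o(X) = -9 + X
x = -29/6 (x = -4/1 + (-9 + 4)/6 = -4*1 - 5*⅙ = -4 - ⅚ = -29/6 ≈ -4.8333)
-140 + (x + (m - 1*(-3)))² = -140 + (-29/6 + (1 - 1*(-3)))² = -140 + (-29/6 + (1 + 3))² = -140 + (-29/6 + 4)² = -140 + (-⅚)² = -140 + 25/36 = -5015/36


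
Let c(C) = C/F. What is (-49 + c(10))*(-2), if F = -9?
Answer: 902/9 ≈ 100.22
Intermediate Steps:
c(C) = -C/9 (c(C) = C/(-9) = C*(-⅑) = -C/9)
(-49 + c(10))*(-2) = (-49 - ⅑*10)*(-2) = (-49 - 10/9)*(-2) = -451/9*(-2) = 902/9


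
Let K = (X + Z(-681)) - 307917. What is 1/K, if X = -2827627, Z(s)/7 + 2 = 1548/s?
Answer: -227/711775278 ≈ -3.1892e-7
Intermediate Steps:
Z(s) = -14 + 10836/s (Z(s) = -14 + 7*(1548/s) = -14 + 10836/s)
K = -711775278/227 (K = (-2827627 + (-14 + 10836/(-681))) - 307917 = (-2827627 + (-14 + 10836*(-1/681))) - 307917 = (-2827627 + (-14 - 3612/227)) - 307917 = (-2827627 - 6790/227) - 307917 = -641878119/227 - 307917 = -711775278/227 ≈ -3.1356e+6)
1/K = 1/(-711775278/227) = -227/711775278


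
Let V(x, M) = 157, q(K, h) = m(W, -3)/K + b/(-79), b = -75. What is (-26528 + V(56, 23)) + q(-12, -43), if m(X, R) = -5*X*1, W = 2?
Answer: -12499009/474 ≈ -26369.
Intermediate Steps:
m(X, R) = -5*X
q(K, h) = 75/79 - 10/K (q(K, h) = (-5*2)/K - 75/(-79) = -10/K - 75*(-1/79) = -10/K + 75/79 = 75/79 - 10/K)
(-26528 + V(56, 23)) + q(-12, -43) = (-26528 + 157) + (75/79 - 10/(-12)) = -26371 + (75/79 - 10*(-1/12)) = -26371 + (75/79 + ⅚) = -26371 + 845/474 = -12499009/474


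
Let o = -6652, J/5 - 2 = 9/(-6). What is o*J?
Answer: -16630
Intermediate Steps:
J = 5/2 (J = 10 + 5*(9/(-6)) = 10 + 5*(9*(-⅙)) = 10 + 5*(-3/2) = 10 - 15/2 = 5/2 ≈ 2.5000)
o*J = -6652*5/2 = -16630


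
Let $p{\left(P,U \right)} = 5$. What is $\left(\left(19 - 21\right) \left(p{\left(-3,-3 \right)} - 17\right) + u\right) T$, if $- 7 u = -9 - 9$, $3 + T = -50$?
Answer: $- \frac{9858}{7} \approx -1408.3$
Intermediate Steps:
$T = -53$ ($T = -3 - 50 = -53$)
$u = \frac{18}{7}$ ($u = - \frac{-9 - 9}{7} = \left(- \frac{1}{7}\right) \left(-18\right) = \frac{18}{7} \approx 2.5714$)
$\left(\left(19 - 21\right) \left(p{\left(-3,-3 \right)} - 17\right) + u\right) T = \left(\left(19 - 21\right) \left(5 - 17\right) + \frac{18}{7}\right) \left(-53\right) = \left(\left(-2\right) \left(-12\right) + \frac{18}{7}\right) \left(-53\right) = \left(24 + \frac{18}{7}\right) \left(-53\right) = \frac{186}{7} \left(-53\right) = - \frac{9858}{7}$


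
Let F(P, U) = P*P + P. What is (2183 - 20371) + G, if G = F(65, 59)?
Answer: -13898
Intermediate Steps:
F(P, U) = P + P² (F(P, U) = P² + P = P + P²)
G = 4290 (G = 65*(1 + 65) = 65*66 = 4290)
(2183 - 20371) + G = (2183 - 20371) + 4290 = -18188 + 4290 = -13898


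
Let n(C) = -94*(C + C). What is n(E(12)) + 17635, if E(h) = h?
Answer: 15379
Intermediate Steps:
n(C) = -188*C
n(E(12)) + 17635 = -188*12 + 17635 = -2256 + 17635 = 15379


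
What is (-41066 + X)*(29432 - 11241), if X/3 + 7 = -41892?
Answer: -3033585733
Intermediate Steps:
X = -125697 (X = -21 + 3*(-41892) = -21 - 125676 = -125697)
(-41066 + X)*(29432 - 11241) = (-41066 - 125697)*(29432 - 11241) = -166763*18191 = -3033585733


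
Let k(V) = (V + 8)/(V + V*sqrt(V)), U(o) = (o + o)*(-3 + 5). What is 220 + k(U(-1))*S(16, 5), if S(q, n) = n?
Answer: 219 + 2*I ≈ 219.0 + 2.0*I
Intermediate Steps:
U(o) = 4*o (U(o) = (2*o)*2 = 4*o)
k(V) = (8 + V)/(V + V**(3/2))
220 + k(U(-1))*S(16, 5) = 220 + ((8 + 4*(-1))/(4*(-1) + (4*(-1))**(3/2)))*5 = 220 + ((8 - 4)/(-4 + (-4)**(3/2)))*5 = 220 + (4/(-4 - 8*I))*5 = 220 + (((-4 + 8*I)/80)*4)*5 = 220 + ((-4 + 8*I)/20)*5 = 220 + (-4 + 8*I)/4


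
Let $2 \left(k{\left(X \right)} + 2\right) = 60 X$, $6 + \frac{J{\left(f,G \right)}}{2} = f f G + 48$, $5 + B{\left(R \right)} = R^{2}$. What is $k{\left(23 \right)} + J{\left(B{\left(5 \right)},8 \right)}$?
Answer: $7172$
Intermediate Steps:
$B{\left(R \right)} = -5 + R^{2}$
$J{\left(f,G \right)} = 84 + 2 G f^{2}$ ($J{\left(f,G \right)} = -12 + 2 \left(f f G + 48\right) = -12 + 2 \left(f^{2} G + 48\right) = -12 + 2 \left(G f^{2} + 48\right) = -12 + 2 \left(48 + G f^{2}\right) = -12 + \left(96 + 2 G f^{2}\right) = 84 + 2 G f^{2}$)
$k{\left(X \right)} = -2 + 30 X$ ($k{\left(X \right)} = -2 + \frac{60 X}{2} = -2 + 30 X$)
$k{\left(23 \right)} + J{\left(B{\left(5 \right)},8 \right)} = \left(-2 + 30 \cdot 23\right) + \left(84 + 2 \cdot 8 \left(-5 + 5^{2}\right)^{2}\right) = \left(-2 + 690\right) + \left(84 + 2 \cdot 8 \left(-5 + 25\right)^{2}\right) = 688 + \left(84 + 2 \cdot 8 \cdot 20^{2}\right) = 688 + \left(84 + 2 \cdot 8 \cdot 400\right) = 688 + \left(84 + 6400\right) = 688 + 6484 = 7172$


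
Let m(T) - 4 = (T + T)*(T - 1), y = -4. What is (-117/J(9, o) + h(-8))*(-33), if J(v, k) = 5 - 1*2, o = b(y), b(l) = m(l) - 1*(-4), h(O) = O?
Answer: 1551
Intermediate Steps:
m(T) = 4 + 2*T*(-1 + T) (m(T) = 4 + (T + T)*(T - 1) = 4 + (2*T)*(-1 + T) = 4 + 2*T*(-1 + T))
b(l) = 8 - 2*l + 2*l² (b(l) = (4 - 2*l + 2*l²) - 1*(-4) = (4 - 2*l + 2*l²) + 4 = 8 - 2*l + 2*l²)
o = 48 (o = 8 - 2*(-4) + 2*(-4)² = 8 + 8 + 2*16 = 8 + 8 + 32 = 48)
J(v, k) = 3 (J(v, k) = 5 - 2 = 3)
(-117/J(9, o) + h(-8))*(-33) = (-117/3 - 8)*(-33) = (-117*⅓ - 8)*(-33) = (-39 - 8)*(-33) = -47*(-33) = 1551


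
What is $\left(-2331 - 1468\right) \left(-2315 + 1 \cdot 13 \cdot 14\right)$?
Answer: $8103267$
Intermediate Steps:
$\left(-2331 - 1468\right) \left(-2315 + 1 \cdot 13 \cdot 14\right) = - 3799 \left(-2315 + 13 \cdot 14\right) = - 3799 \left(-2315 + 182\right) = \left(-3799\right) \left(-2133\right) = 8103267$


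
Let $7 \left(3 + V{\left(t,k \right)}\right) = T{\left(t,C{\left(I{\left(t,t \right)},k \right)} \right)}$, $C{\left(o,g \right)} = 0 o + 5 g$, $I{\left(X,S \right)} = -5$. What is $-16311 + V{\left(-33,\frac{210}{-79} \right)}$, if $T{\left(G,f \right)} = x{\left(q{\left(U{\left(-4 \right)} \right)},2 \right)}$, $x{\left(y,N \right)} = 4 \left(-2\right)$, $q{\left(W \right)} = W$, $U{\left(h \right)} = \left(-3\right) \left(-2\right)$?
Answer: $- \frac{114206}{7} \approx -16315.0$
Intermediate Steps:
$U{\left(h \right)} = 6$
$x{\left(y,N \right)} = -8$
$C{\left(o,g \right)} = 5 g$ ($C{\left(o,g \right)} = 0 + 5 g = 5 g$)
$T{\left(G,f \right)} = -8$
$V{\left(t,k \right)} = - \frac{29}{7}$ ($V{\left(t,k \right)} = -3 + \frac{1}{7} \left(-8\right) = -3 - \frac{8}{7} = - \frac{29}{7}$)
$-16311 + V{\left(-33,\frac{210}{-79} \right)} = -16311 - \frac{29}{7} = - \frac{114206}{7}$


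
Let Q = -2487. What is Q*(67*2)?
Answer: -333258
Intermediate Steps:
Q*(67*2) = -166629*2 = -2487*134 = -333258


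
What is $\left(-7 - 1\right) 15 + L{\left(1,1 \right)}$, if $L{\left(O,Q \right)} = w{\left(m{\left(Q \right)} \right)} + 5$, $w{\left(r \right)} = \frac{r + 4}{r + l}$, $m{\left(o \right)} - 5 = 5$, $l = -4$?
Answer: $- \frac{338}{3} \approx -112.67$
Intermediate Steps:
$m{\left(o \right)} = 10$ ($m{\left(o \right)} = 5 + 5 = 10$)
$w{\left(r \right)} = \frac{4 + r}{-4 + r}$ ($w{\left(r \right)} = \frac{r + 4}{r - 4} = \frac{4 + r}{-4 + r}$)
$L{\left(O,Q \right)} = \frac{22}{3}$ ($L{\left(O,Q \right)} = \frac{4 + 10}{-4 + 10} + 5 = \frac{1}{6} \cdot 14 + 5 = \frac{7}{3} + 5 = \frac{22}{3}$)
$\left(-7 - 1\right) 15 + L{\left(1,1 \right)} = \left(-7 - 1\right) 15 + \frac{22}{3} = \left(-8\right) 15 + \frac{22}{3} = -120 + \frac{22}{3} = - \frac{338}{3}$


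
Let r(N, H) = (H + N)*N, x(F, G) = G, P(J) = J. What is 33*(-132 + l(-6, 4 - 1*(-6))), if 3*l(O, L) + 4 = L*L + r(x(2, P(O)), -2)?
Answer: -2772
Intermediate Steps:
r(N, H) = N*(H + N)
l(O, L) = -4/3 + L²/3 + O*(-2 + O)/3 (l(O, L) = -4/3 + (L*L + O*(-2 + O))/3 = -4/3 + (L² + O*(-2 + O))/3 = -4/3 + (L²/3 + O*(-2 + O)/3) = -4/3 + L²/3 + O*(-2 + O)/3)
33*(-132 + l(-6, 4 - 1*(-6))) = 33*(-132 + (-4/3 + (4 - 1*(-6))²/3 + (⅓)*(-6)*(-2 - 6))) = 33*(-132 + (-4/3 + (4 + 6)²/3 + (⅓)*(-6)*(-8))) = 33*(-132 + (-4/3 + (⅓)*10² + 16)) = 33*(-132 + (-4/3 + (⅓)*100 + 16)) = 33*(-132 + (-4/3 + 100/3 + 16)) = 33*(-132 + 48) = 33*(-84) = -2772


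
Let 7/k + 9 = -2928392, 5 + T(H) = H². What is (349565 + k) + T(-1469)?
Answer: 1049003857702/418343 ≈ 2.5075e+6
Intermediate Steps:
T(H) = -5 + H²
k = -1/418343 (k = 7/(-9 - 2928392) = 7/(-2928401) = 7*(-1/2928401) = -1/418343 ≈ -2.3904e-6)
(349565 + k) + T(-1469) = (349565 - 1/418343) + (-5 + (-1469)²) = 146238070794/418343 + (-5 + 2157961) = 146238070794/418343 + 2157956 = 1049003857702/418343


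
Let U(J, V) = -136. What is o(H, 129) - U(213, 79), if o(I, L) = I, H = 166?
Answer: 302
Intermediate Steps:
o(H, 129) - U(213, 79) = 166 - 1*(-136) = 166 + 136 = 302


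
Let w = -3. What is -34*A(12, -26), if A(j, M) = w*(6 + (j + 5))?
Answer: 2346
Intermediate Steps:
A(j, M) = -33 - 3*j (A(j, M) = -3*(6 + (j + 5)) = -3*(6 + (5 + j)) = -3*(11 + j) = -33 - 3*j)
-34*A(12, -26) = -34*(-33 - 3*12) = -34*(-33 - 36) = -34*(-69) = 2346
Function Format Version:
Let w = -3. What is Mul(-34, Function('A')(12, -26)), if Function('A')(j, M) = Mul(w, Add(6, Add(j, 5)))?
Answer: 2346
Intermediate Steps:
Function('A')(j, M) = Add(-33, Mul(-3, j)) (Function('A')(j, M) = Mul(-3, Add(6, Add(j, 5))) = Mul(-3, Add(6, Add(5, j))) = Mul(-3, Add(11, j)) = Add(-33, Mul(-3, j)))
Mul(-34, Function('A')(12, -26)) = Mul(-34, Add(-33, Mul(-3, 12))) = Mul(-34, Add(-33, -36)) = Mul(-34, -69) = 2346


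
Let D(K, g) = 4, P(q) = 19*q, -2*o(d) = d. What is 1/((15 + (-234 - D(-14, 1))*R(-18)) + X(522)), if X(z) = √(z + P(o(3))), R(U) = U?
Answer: 2866/12320605 - √1974/36961815 ≈ 0.00023142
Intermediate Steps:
o(d) = -d/2
X(z) = √(-57/2 + z) (X(z) = √(z + 19*(-½*3)) = √(z + 19*(-3/2)) = √(z - 57/2) = √(-57/2 + z))
1/((15 + (-234 - D(-14, 1))*R(-18)) + X(522)) = 1/((15 + (-234 - 1*4)*(-18)) + √(-114 + 4*522)/2) = 1/((15 + (-234 - 4)*(-18)) + √(-114 + 2088)/2) = 1/((15 - 238*(-18)) + √1974/2) = 1/((15 + 4284) + √1974/2) = 1/(4299 + √1974/2)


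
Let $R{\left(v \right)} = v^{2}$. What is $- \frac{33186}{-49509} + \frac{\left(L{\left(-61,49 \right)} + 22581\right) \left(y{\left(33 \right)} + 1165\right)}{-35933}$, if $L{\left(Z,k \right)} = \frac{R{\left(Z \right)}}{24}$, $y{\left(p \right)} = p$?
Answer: $- \frac{1796430232451}{2372009196} \approx -757.35$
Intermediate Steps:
$L{\left(Z,k \right)} = \frac{Z^{2}}{24}$
$- \frac{33186}{-49509} + \frac{\left(L{\left(-61,49 \right)} + 22581\right) \left(y{\left(33 \right)} + 1165\right)}{-35933} = - \frac{33186}{-49509} + \frac{\left(\frac{\left(-61\right)^{2}}{24} + 22581\right) \left(33 + 1165\right)}{-35933} = \left(-33186\right) \left(- \frac{1}{49509}\right) + \left(\frac{1}{24} \cdot 3721 + 22581\right) 1198 \left(- \frac{1}{35933}\right) = \frac{11062}{16503} + \left(\frac{3721}{24} + 22581\right) 1198 \left(- \frac{1}{35933}\right) = \frac{11062}{16503} + \frac{545665}{24} \cdot 1198 \left(- \frac{1}{35933}\right) = \frac{11062}{16503} + \frac{326853335}{12} \left(- \frac{1}{35933}\right) = \frac{11062}{16503} - \frac{326853335}{431196} = - \frac{1796430232451}{2372009196}$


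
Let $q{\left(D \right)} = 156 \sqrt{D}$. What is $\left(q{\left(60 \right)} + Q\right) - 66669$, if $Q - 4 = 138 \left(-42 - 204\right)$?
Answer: $-100613 + 312 \sqrt{15} \approx -99405.0$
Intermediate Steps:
$Q = -33944$ ($Q = 4 + 138 \left(-42 - 204\right) = 4 + 138 \left(-246\right) = 4 - 33948 = -33944$)
$\left(q{\left(60 \right)} + Q\right) - 66669 = \left(156 \sqrt{60} - 33944\right) - 66669 = \left(156 \cdot 2 \sqrt{15} - 33944\right) - 66669 = \left(312 \sqrt{15} - 33944\right) - 66669 = \left(-33944 + 312 \sqrt{15}\right) - 66669 = -100613 + 312 \sqrt{15}$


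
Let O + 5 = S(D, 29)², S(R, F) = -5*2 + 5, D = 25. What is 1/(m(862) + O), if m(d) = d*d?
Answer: 1/743064 ≈ 1.3458e-6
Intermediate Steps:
S(R, F) = -5 (S(R, F) = -10 + 5 = -5)
O = 20 (O = -5 + (-5)² = -5 + 25 = 20)
m(d) = d²
1/(m(862) + O) = 1/(862² + 20) = 1/(743044 + 20) = 1/743064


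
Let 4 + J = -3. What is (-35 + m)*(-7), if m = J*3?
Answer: 392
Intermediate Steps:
J = -7 (J = -4 - 3 = -7)
m = -21 (m = -7*3 = -21)
(-35 + m)*(-7) = (-35 - 21)*(-7) = -56*(-7) = 392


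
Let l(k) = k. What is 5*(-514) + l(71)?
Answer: -2499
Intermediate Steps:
5*(-514) + l(71) = 5*(-514) + 71 = -2570 + 71 = -2499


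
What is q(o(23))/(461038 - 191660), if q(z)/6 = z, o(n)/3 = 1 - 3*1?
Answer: -18/134689 ≈ -0.00013364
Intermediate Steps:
o(n) = -6 (o(n) = 3*(1 - 3*1) = 3*(1 - 3) = 3*(-2) = -6)
q(z) = 6*z
q(o(23))/(461038 - 191660) = (6*(-6))/(461038 - 191660) = -36/269378 = -36*1/269378 = -18/134689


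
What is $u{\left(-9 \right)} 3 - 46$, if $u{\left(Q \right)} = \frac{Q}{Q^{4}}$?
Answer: $- \frac{11179}{243} \approx -46.004$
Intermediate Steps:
$u{\left(Q \right)} = \frac{1}{Q^{3}}$ ($u{\left(Q \right)} = \frac{Q}{Q^{4}} = \frac{1}{Q^{3}}$)
$u{\left(-9 \right)} 3 - 46 = \frac{1}{-729} \cdot 3 - 46 = \left(- \frac{1}{729}\right) 3 - 46 = - \frac{1}{243} - 46 = - \frac{11179}{243}$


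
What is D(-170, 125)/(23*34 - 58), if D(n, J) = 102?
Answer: 51/362 ≈ 0.14088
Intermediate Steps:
D(-170, 125)/(23*34 - 58) = 102/(23*34 - 58) = 102/(782 - 58) = 102/724 = 102*(1/724) = 51/362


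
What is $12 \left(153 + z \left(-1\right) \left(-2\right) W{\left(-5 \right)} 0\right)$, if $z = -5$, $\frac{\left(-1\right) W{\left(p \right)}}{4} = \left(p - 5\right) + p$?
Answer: $1836$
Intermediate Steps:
$W{\left(p \right)} = 20 - 8 p$ ($W{\left(p \right)} = - 4 \left(\left(p - 5\right) + p\right) = - 4 \left(\left(-5 + p\right) + p\right) = - 4 \left(-5 + 2 p\right) = 20 - 8 p$)
$12 \left(153 + z \left(-1\right) \left(-2\right) W{\left(-5 \right)} 0\right) = 12 \left(153 + - 5 \left(-1\right) \left(-2\right) \left(20 - -40\right) 0\right) = 12 \left(153 + - 5 \cdot 2 \left(20 + 40\right) 0\right) = 12 \left(153 + - 5 \cdot 2 \cdot 60 \cdot 0\right) = 12 \left(153 + \left(-5\right) 120 \cdot 0\right) = 12 \left(153 - 0\right) = 12 \left(153 + 0\right) = 12 \cdot 153 = 1836$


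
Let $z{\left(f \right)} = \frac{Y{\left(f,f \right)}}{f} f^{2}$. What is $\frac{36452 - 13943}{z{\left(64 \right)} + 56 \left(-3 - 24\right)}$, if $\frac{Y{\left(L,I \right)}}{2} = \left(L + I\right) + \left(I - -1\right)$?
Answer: $\frac{22509}{23192} \approx 0.97055$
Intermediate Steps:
$Y{\left(L,I \right)} = 2 + 2 L + 4 I$ ($Y{\left(L,I \right)} = 2 \left(\left(L + I\right) + \left(I - -1\right)\right) = 2 \left(\left(I + L\right) + \left(I + 1\right)\right) = 2 \left(\left(I + L\right) + \left(1 + I\right)\right) = 2 \left(1 + L + 2 I\right) = 2 + 2 L + 4 I$)
$z{\left(f \right)} = f \left(2 + 6 f\right)$ ($z{\left(f \right)} = \frac{2 + 2 f + 4 f}{f} f^{2} = \frac{2 + 6 f}{f} f^{2} = f \left(2 + 6 f\right)$)
$\frac{36452 - 13943}{z{\left(64 \right)} + 56 \left(-3 - 24\right)} = \frac{36452 - 13943}{2 \cdot 64 \left(1 + 3 \cdot 64\right) + 56 \left(-3 - 24\right)} = \frac{36452 - 13943}{2 \cdot 64 \left(1 + 192\right) + 56 \left(-27\right)} = \frac{22509}{2 \cdot 64 \cdot 193 - 1512} = \frac{22509}{24704 - 1512} = \frac{22509}{23192}$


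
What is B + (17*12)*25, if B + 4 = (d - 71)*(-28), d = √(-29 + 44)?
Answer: 7084 - 28*√15 ≈ 6975.6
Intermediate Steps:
d = √15 ≈ 3.8730
B = 1984 - 28*√15 (B = -4 + (√15 - 71)*(-28) = -4 + (-71 + √15)*(-28) = -4 + (1988 - 28*√15) = 1984 - 28*√15 ≈ 1875.6)
B + (17*12)*25 = (1984 - 28*√15) + (17*12)*25 = (1984 - 28*√15) + 204*25 = (1984 - 28*√15) + 5100 = 7084 - 28*√15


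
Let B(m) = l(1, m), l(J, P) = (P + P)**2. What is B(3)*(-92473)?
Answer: -3329028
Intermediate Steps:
l(J, P) = 4*P**2 (l(J, P) = (2*P)**2 = 4*P**2)
B(m) = 4*m**2
B(3)*(-92473) = (4*3**2)*(-92473) = (4*9)*(-92473) = 36*(-92473) = -3329028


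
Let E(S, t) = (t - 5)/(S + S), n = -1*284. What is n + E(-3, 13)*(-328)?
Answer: 460/3 ≈ 153.33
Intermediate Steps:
n = -284
E(S, t) = (-5 + t)/(2*S) (E(S, t) = (-5 + t)/((2*S)) = (-5 + t)*(1/(2*S)) = (-5 + t)/(2*S))
n + E(-3, 13)*(-328) = -284 + ((1/2)*(-5 + 13)/(-3))*(-328) = -284 + ((1/2)*(-1/3)*8)*(-328) = -284 - 4/3*(-328) = -284 + 1312/3 = 460/3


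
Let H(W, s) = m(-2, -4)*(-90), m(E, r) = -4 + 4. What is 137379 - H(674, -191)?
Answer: 137379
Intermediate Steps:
m(E, r) = 0
H(W, s) = 0 (H(W, s) = 0*(-90) = 0)
137379 - H(674, -191) = 137379 - 1*0 = 137379 + 0 = 137379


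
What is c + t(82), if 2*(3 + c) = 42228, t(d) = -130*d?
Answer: 10451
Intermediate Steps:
c = 21111 (c = -3 + (1/2)*42228 = -3 + 21114 = 21111)
c + t(82) = 21111 - 130*82 = 21111 - 10660 = 10451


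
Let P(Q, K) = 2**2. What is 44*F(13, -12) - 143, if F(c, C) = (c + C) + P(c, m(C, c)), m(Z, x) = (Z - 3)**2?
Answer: 77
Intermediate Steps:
m(Z, x) = (-3 + Z)**2
P(Q, K) = 4
F(c, C) = 4 + C + c (F(c, C) = (c + C) + 4 = (C + c) + 4 = 4 + C + c)
44*F(13, -12) - 143 = 44*(4 - 12 + 13) - 143 = 44*5 - 143 = 220 - 143 = 77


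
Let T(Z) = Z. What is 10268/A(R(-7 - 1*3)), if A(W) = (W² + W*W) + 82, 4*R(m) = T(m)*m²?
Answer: 5134/62541 ≈ 0.082090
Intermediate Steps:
R(m) = m³/4 (R(m) = (m*m²)/4 = m³/4)
A(W) = 82 + 2*W² (A(W) = (W² + W²) + 82 = 2*W² + 82 = 82 + 2*W²)
10268/A(R(-7 - 1*3)) = 10268/(82 + 2*((-7 - 1*3)³/4)²) = 10268/(82 + 2*((-7 - 3)³/4)²) = 10268/(82 + 2*((¼)*(-10)³)²) = 10268/(82 + 2*((¼)*(-1000))²) = 10268/(82 + 2*(-250)²) = 10268/(82 + 2*62500) = 10268/(82 + 125000) = 10268/125082 = 10268*(1/125082) = 5134/62541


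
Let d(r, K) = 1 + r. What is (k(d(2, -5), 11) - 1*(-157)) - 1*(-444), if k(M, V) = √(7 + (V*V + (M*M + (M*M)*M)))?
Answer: 601 + 2*√41 ≈ 613.81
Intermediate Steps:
k(M, V) = √(7 + M² + M³ + V²) (k(M, V) = √(7 + (V² + (M² + M²*M))) = √(7 + (V² + (M² + M³))) = √(7 + (M² + M³ + V²)) = √(7 + M² + M³ + V²))
(k(d(2, -5), 11) - 1*(-157)) - 1*(-444) = (√(7 + (1 + 2)² + (1 + 2)³ + 11²) - 1*(-157)) - 1*(-444) = (√(7 + 3² + 3³ + 121) + 157) + 444 = (√(7 + 9 + 27 + 121) + 157) + 444 = (√164 + 157) + 444 = (2*√41 + 157) + 444 = (157 + 2*√41) + 444 = 601 + 2*√41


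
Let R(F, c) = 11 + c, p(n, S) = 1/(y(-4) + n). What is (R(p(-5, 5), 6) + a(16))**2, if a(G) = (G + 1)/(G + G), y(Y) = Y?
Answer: 314721/1024 ≈ 307.34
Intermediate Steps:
p(n, S) = 1/(-4 + n)
a(G) = (1 + G)/(2*G) (a(G) = (1 + G)/((2*G)) = (1 + G)*(1/(2*G)) = (1 + G)/(2*G))
(R(p(-5, 5), 6) + a(16))**2 = ((11 + 6) + (1/2)*(1 + 16)/16)**2 = (17 + (1/2)*(1/16)*17)**2 = (17 + 17/32)**2 = (561/32)**2 = 314721/1024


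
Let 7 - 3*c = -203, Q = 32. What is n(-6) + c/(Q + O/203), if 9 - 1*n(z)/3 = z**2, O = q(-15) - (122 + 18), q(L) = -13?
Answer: -499573/6343 ≈ -78.760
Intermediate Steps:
c = 70 (c = 7/3 - 1/3*(-203) = 7/3 + 203/3 = 70)
O = -153 (O = -13 - (122 + 18) = -13 - 1*140 = -13 - 140 = -153)
n(z) = 27 - 3*z**2
n(-6) + c/(Q + O/203) = (27 - 3*(-6)**2) + 70/(32 - 153/203) = (27 - 3*36) + 70/(32 - 153*1/203) = (27 - 108) + 70/(32 - 153/203) = -81 + 70/(6343/203) = -81 + (203/6343)*70 = -81 + 14210/6343 = -499573/6343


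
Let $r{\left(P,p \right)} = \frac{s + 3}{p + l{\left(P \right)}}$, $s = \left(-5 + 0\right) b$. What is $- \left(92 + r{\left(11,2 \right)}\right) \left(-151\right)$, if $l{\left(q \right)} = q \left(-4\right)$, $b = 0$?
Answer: $\frac{194337}{14} \approx 13881.0$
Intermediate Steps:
$l{\left(q \right)} = - 4 q$
$s = 0$ ($s = \left(-5 + 0\right) 0 = \left(-5\right) 0 = 0$)
$r{\left(P,p \right)} = \frac{3}{p - 4 P}$ ($r{\left(P,p \right)} = \frac{0 + 3}{p - 4 P} = \frac{3}{p - 4 P}$)
$- \left(92 + r{\left(11,2 \right)}\right) \left(-151\right) = - \left(92 + \frac{3}{2 - 44}\right) \left(-151\right) = - \left(92 + \frac{3}{-42}\right) \left(-151\right) = - \left(92 + 3 \left(- \frac{1}{42}\right)\right) \left(-151\right) = - \left(92 - \frac{1}{14}\right) \left(-151\right) = - \frac{1287 \left(-151\right)}{14} = \left(-1\right) \left(- \frac{194337}{14}\right) = \frac{194337}{14}$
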